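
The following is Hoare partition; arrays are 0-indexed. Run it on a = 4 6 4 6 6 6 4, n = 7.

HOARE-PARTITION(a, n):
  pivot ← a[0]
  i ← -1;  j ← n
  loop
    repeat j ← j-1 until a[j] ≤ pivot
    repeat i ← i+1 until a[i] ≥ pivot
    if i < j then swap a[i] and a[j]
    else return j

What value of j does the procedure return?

pivot=4
j stops at 6 (4), i stops at 0 (4); swap ⇒ 4 6 4 6 6 6 4
j stops at 2 (4), i stops at 1 (6); swap ⇒ 4 4 6 6 6 6 4
j stops at 1, i stops at 2; i≥j ⇒ return 1. a=4 4 6 6 6 6 4

1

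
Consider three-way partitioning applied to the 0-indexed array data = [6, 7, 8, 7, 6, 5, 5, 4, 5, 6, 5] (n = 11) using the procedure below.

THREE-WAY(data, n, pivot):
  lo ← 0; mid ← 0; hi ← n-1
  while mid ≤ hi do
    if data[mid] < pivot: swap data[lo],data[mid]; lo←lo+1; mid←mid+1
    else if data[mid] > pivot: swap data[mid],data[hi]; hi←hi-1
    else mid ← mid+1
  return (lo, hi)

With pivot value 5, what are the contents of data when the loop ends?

lo=0 mid=0 hi=10
6>5: swap(0,10), hi=9 ⇒ [5, 7, 8, 7, 6, 5, 5, 4, 5, 6, 6]
5=5: mid=1
7>5: swap(1,9), hi=8 ⇒ [5, 6, 8, 7, 6, 5, 5, 4, 5, 7, 6]
6>5: swap(1,8), hi=7 ⇒ [5, 5, 8, 7, 6, 5, 5, 4, 6, 7, 6]
5=5: mid=2
8>5: swap(2,7), hi=6 ⇒ [5, 5, 4, 7, 6, 5, 5, 8, 6, 7, 6]
4<5: swap(0,2), lo=1 mid=3 ⇒ [4, 5, 5, 7, 6, 5, 5, 8, 6, 7, 6]
7>5: swap(3,6), hi=5 ⇒ [4, 5, 5, 5, 6, 5, 7, 8, 6, 7, 6]
5=5: mid=4
6>5: swap(4,5), hi=4 ⇒ [4, 5, 5, 5, 5, 6, 7, 8, 6, 7, 6]
5=5: mid=5
done. lo=1 hi=4; data=[4, 5, 5, 5, 5, 6, 7, 8, 6, 7, 6]

[4, 5, 5, 5, 5, 6, 7, 8, 6, 7, 6]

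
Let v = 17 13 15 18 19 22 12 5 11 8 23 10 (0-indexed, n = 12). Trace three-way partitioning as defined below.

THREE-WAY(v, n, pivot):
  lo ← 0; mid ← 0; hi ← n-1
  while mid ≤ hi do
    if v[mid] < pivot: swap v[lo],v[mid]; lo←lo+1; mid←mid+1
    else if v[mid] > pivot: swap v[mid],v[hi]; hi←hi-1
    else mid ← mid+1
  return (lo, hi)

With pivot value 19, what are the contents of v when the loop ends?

pivot = 19; lo=0, mid=0, hi=11
v[mid]=17<19: swap v[0],v[0]; lo=1,mid=1 → 17 13 15 18 19 22 12 5 11 8 23 10
v[mid]=13<19: swap v[1],v[1]; lo=2,mid=2 → 17 13 15 18 19 22 12 5 11 8 23 10
v[mid]=15<19: swap v[2],v[2]; lo=3,mid=3 → 17 13 15 18 19 22 12 5 11 8 23 10
v[mid]=18<19: swap v[3],v[3]; lo=4,mid=4 → 17 13 15 18 19 22 12 5 11 8 23 10
v[mid]=19=19: mid=5
v[mid]=22>19: swap v[5],v[11]; hi=10 → 17 13 15 18 19 10 12 5 11 8 23 22
v[mid]=10<19: swap v[4],v[5]; lo=5,mid=6 → 17 13 15 18 10 19 12 5 11 8 23 22
v[mid]=12<19: swap v[5],v[6]; lo=6,mid=7 → 17 13 15 18 10 12 19 5 11 8 23 22
v[mid]=5<19: swap v[6],v[7]; lo=7,mid=8 → 17 13 15 18 10 12 5 19 11 8 23 22
v[mid]=11<19: swap v[7],v[8]; lo=8,mid=9 → 17 13 15 18 10 12 5 11 19 8 23 22
v[mid]=8<19: swap v[8],v[9]; lo=9,mid=10 → 17 13 15 18 10 12 5 11 8 19 23 22
v[mid]=23>19: swap v[10],v[10]; hi=9 → 17 13 15 18 10 12 5 11 8 19 23 22
end: lo=9, hi=9; v = 17 13 15 18 10 12 5 11 8 19 23 22

17 13 15 18 10 12 5 11 8 19 23 22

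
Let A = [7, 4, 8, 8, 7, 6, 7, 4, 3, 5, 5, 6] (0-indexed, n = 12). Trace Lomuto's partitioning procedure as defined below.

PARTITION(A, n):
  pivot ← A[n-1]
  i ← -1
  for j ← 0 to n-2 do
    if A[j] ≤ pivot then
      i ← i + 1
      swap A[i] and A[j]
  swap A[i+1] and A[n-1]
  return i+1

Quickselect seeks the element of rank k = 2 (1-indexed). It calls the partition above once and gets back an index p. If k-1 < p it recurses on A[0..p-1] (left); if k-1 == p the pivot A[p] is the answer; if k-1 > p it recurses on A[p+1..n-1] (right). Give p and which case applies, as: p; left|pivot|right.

pivot=6, i=-1
j=0: 7>6, skip
j=1: 4≤6, i=0, swap(0,1) ⇒ [4, 7, 8, 8, 7, 6, 7, 4, 3, 5, 5, 6]
j=2: 8>6, skip
j=3: 8>6, skip
j=4: 7>6, skip
j=5: 6≤6, i=1, swap(1,5) ⇒ [4, 6, 8, 8, 7, 7, 7, 4, 3, 5, 5, 6]
j=6: 7>6, skip
j=7: 4≤6, i=2, swap(2,7) ⇒ [4, 6, 4, 8, 7, 7, 7, 8, 3, 5, 5, 6]
j=8: 3≤6, i=3, swap(3,8) ⇒ [4, 6, 4, 3, 7, 7, 7, 8, 8, 5, 5, 6]
j=9: 5≤6, i=4, swap(4,9) ⇒ [4, 6, 4, 3, 5, 7, 7, 8, 8, 7, 5, 6]
j=10: 5≤6, i=5, swap(5,10) ⇒ [4, 6, 4, 3, 5, 5, 7, 8, 8, 7, 7, 6]
swap(6,11) ⇒ [4, 6, 4, 3, 5, 5, 6, 8, 8, 7, 7, 7]; return 6
p = 6; k-1 = 1 < 6 ⇒ left

6; left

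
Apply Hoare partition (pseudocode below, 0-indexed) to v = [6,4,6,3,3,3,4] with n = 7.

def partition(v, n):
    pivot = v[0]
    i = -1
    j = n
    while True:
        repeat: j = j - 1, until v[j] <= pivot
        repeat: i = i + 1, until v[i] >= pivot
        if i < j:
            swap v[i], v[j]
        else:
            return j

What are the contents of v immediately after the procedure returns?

pivot = v[0] = 6; i = -1, j = 7
j→6 (v[6]=4≤6), i→0 (v[0]=6≥6); i<j, swap → [4,4,6,3,3,3,6]
j→5 (v[5]=3≤6), i→2 (v[2]=6≥6); i<j, swap → [4,4,3,3,3,6,6]
j→4, i→5; i≥j, return j=4. v = [4,4,3,3,3,6,6]

[4,4,3,3,3,6,6]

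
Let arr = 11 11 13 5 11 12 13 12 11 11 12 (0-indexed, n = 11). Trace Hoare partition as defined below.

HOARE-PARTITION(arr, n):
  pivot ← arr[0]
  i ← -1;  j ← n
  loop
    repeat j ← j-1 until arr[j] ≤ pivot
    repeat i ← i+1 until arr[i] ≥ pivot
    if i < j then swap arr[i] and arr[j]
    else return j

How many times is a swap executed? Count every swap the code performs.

pivot = arr[0] = 11; i = -1, j = 11
j→9 (arr[9]=11≤11), i→0 (arr[0]=11≥11); i<j, swap → 11 11 13 5 11 12 13 12 11 11 12
j→8 (arr[8]=11≤11), i→1 (arr[1]=11≥11); i<j, swap → 11 11 13 5 11 12 13 12 11 11 12
j→4 (arr[4]=11≤11), i→2 (arr[2]=13≥11); i<j, swap → 11 11 11 5 13 12 13 12 11 11 12
j→3, i→4; i≥j, return j=3. arr = 11 11 11 5 13 12 13 12 11 11 12

3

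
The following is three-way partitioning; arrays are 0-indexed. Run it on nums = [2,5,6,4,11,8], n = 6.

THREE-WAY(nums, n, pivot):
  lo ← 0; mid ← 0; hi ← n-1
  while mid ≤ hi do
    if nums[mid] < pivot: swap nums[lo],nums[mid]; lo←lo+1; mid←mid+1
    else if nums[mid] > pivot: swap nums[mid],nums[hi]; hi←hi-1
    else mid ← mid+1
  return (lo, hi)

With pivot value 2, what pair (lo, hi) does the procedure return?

(0, 0)

pivot = 2; lo=0, mid=0, hi=5
nums[mid]=2=2: mid=1
nums[mid]=5>2: swap nums[1],nums[5]; hi=4 → [2,8,6,4,11,5]
nums[mid]=8>2: swap nums[1],nums[4]; hi=3 → [2,11,6,4,8,5]
nums[mid]=11>2: swap nums[1],nums[3]; hi=2 → [2,4,6,11,8,5]
nums[mid]=4>2: swap nums[1],nums[2]; hi=1 → [2,6,4,11,8,5]
nums[mid]=6>2: swap nums[1],nums[1]; hi=0 → [2,6,4,11,8,5]
end: lo=0, hi=0; nums = [2,6,4,11,8,5]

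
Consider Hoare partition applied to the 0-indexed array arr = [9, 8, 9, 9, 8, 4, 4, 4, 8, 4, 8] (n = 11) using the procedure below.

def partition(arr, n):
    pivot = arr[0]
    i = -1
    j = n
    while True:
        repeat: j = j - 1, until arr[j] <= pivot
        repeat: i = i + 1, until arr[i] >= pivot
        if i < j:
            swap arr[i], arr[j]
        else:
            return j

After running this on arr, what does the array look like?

pivot=9
j stops at 10 (8), i stops at 0 (9); swap ⇒ [8, 8, 9, 9, 8, 4, 4, 4, 8, 4, 9]
j stops at 9 (4), i stops at 2 (9); swap ⇒ [8, 8, 4, 9, 8, 4, 4, 4, 8, 9, 9]
j stops at 8 (8), i stops at 3 (9); swap ⇒ [8, 8, 4, 8, 8, 4, 4, 4, 9, 9, 9]
j stops at 7, i stops at 8; i≥j ⇒ return 7. arr=[8, 8, 4, 8, 8, 4, 4, 4, 9, 9, 9]

[8, 8, 4, 8, 8, 4, 4, 4, 9, 9, 9]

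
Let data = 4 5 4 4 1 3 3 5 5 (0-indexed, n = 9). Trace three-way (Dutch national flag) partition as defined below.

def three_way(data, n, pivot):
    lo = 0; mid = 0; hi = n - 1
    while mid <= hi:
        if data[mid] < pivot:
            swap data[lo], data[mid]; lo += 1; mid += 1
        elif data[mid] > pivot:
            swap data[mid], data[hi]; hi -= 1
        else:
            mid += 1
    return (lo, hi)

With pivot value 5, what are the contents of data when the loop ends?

lo=0 mid=0 hi=8
4<5: swap(0,0), lo=1 mid=1 ⇒ 4 5 4 4 1 3 3 5 5
5=5: mid=2
4<5: swap(1,2), lo=2 mid=3 ⇒ 4 4 5 4 1 3 3 5 5
4<5: swap(2,3), lo=3 mid=4 ⇒ 4 4 4 5 1 3 3 5 5
1<5: swap(3,4), lo=4 mid=5 ⇒ 4 4 4 1 5 3 3 5 5
3<5: swap(4,5), lo=5 mid=6 ⇒ 4 4 4 1 3 5 3 5 5
3<5: swap(5,6), lo=6 mid=7 ⇒ 4 4 4 1 3 3 5 5 5
5=5: mid=8
5=5: mid=9
done. lo=6 hi=8; data=4 4 4 1 3 3 5 5 5

4 4 4 1 3 3 5 5 5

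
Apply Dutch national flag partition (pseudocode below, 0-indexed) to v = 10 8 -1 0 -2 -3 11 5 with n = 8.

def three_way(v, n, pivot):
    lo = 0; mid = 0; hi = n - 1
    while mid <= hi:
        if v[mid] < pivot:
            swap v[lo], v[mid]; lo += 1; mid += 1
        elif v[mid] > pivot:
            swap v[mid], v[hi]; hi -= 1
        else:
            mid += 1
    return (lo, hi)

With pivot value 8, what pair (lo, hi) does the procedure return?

(5, 5)

lo=0 mid=0 hi=7
10>8: swap(0,7), hi=6 ⇒ 5 8 -1 0 -2 -3 11 10
5<8: swap(0,0), lo=1 mid=1 ⇒ 5 8 -1 0 -2 -3 11 10
8=8: mid=2
-1<8: swap(1,2), lo=2 mid=3 ⇒ 5 -1 8 0 -2 -3 11 10
0<8: swap(2,3), lo=3 mid=4 ⇒ 5 -1 0 8 -2 -3 11 10
-2<8: swap(3,4), lo=4 mid=5 ⇒ 5 -1 0 -2 8 -3 11 10
-3<8: swap(4,5), lo=5 mid=6 ⇒ 5 -1 0 -2 -3 8 11 10
11>8: swap(6,6), hi=5 ⇒ 5 -1 0 -2 -3 8 11 10
done. lo=5 hi=5; v=5 -1 0 -2 -3 8 11 10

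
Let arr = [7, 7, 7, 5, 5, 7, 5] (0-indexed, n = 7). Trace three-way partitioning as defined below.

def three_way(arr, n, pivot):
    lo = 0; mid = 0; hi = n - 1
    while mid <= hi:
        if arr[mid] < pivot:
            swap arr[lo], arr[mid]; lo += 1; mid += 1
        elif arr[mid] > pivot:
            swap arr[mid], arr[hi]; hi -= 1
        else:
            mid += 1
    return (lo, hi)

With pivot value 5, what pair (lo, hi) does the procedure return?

(0, 2)

pivot = 5; lo=0, mid=0, hi=6
arr[mid]=7>5: swap arr[0],arr[6]; hi=5 → [5, 7, 7, 5, 5, 7, 7]
arr[mid]=5=5: mid=1
arr[mid]=7>5: swap arr[1],arr[5]; hi=4 → [5, 7, 7, 5, 5, 7, 7]
arr[mid]=7>5: swap arr[1],arr[4]; hi=3 → [5, 5, 7, 5, 7, 7, 7]
arr[mid]=5=5: mid=2
arr[mid]=7>5: swap arr[2],arr[3]; hi=2 → [5, 5, 5, 7, 7, 7, 7]
arr[mid]=5=5: mid=3
end: lo=0, hi=2; arr = [5, 5, 5, 7, 7, 7, 7]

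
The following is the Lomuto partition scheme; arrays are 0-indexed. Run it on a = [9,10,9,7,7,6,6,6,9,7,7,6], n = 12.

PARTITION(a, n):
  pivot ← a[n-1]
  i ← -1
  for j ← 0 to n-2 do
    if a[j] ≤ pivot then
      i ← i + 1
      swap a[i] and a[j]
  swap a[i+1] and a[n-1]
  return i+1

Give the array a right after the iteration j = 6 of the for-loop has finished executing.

pivot=6, i=-1
j=0: 9>6, skip
j=1: 10>6, skip
j=2: 9>6, skip
j=3: 7>6, skip
j=4: 7>6, skip
j=5: 6≤6, i=0, swap(0,5) ⇒ [6,10,9,7,7,9,6,6,9,7,7,6]
j=6: 6≤6, i=1, swap(1,6) ⇒ [6,6,9,7,7,9,10,6,9,7,7,6]
(after j=6) a = [6,6,9,7,7,9,10,6,9,7,7,6]

[6,6,9,7,7,9,10,6,9,7,7,6]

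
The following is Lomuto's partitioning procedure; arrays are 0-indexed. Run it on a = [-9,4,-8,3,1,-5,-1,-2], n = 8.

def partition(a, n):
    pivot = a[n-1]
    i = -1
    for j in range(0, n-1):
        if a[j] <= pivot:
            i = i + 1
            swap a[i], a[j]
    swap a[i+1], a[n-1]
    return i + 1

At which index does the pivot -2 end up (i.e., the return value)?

pivot = a[7] = -2; i = -1
j=0: a[0]=-9 ≤ -2 → i=0, swap a[0],a[0] (no change) → [-9,4,-8,3,1,-5,-1,-2]
j=1: a[1]=4 > -2 → no swap
j=2: a[2]=-8 ≤ -2 → i=1, swap a[1],a[2] → [-9,-8,4,3,1,-5,-1,-2]
j=3: a[3]=3 > -2 → no swap
j=4: a[4]=1 > -2 → no swap
j=5: a[5]=-5 ≤ -2 → i=2, swap a[2],a[5] → [-9,-8,-5,3,1,4,-1,-2]
j=6: a[6]=-1 > -2 → no swap
final swap a[3],a[7] → [-9,-8,-5,-2,1,4,-1,3]; return 3

3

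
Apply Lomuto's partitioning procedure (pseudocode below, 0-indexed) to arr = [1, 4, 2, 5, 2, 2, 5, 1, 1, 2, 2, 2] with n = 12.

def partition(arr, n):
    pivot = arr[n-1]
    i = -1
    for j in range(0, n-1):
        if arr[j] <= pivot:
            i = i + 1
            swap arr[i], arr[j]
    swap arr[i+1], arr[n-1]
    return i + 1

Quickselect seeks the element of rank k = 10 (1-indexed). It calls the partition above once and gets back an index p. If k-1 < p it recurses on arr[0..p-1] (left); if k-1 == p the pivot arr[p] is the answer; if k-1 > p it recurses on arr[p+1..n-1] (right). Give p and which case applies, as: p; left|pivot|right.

8; right

pivot=2, i=-1
j=0: 1≤2, i=0, swap(0,0) ⇒ [1, 4, 2, 5, 2, 2, 5, 1, 1, 2, 2, 2]
j=1: 4>2, skip
j=2: 2≤2, i=1, swap(1,2) ⇒ [1, 2, 4, 5, 2, 2, 5, 1, 1, 2, 2, 2]
j=3: 5>2, skip
j=4: 2≤2, i=2, swap(2,4) ⇒ [1, 2, 2, 5, 4, 2, 5, 1, 1, 2, 2, 2]
j=5: 2≤2, i=3, swap(3,5) ⇒ [1, 2, 2, 2, 4, 5, 5, 1, 1, 2, 2, 2]
j=6: 5>2, skip
j=7: 1≤2, i=4, swap(4,7) ⇒ [1, 2, 2, 2, 1, 5, 5, 4, 1, 2, 2, 2]
j=8: 1≤2, i=5, swap(5,8) ⇒ [1, 2, 2, 2, 1, 1, 5, 4, 5, 2, 2, 2]
j=9: 2≤2, i=6, swap(6,9) ⇒ [1, 2, 2, 2, 1, 1, 2, 4, 5, 5, 2, 2]
j=10: 2≤2, i=7, swap(7,10) ⇒ [1, 2, 2, 2, 1, 1, 2, 2, 5, 5, 4, 2]
swap(8,11) ⇒ [1, 2, 2, 2, 1, 1, 2, 2, 2, 5, 4, 5]; return 8
p = 8; k-1 = 9 > 8 ⇒ right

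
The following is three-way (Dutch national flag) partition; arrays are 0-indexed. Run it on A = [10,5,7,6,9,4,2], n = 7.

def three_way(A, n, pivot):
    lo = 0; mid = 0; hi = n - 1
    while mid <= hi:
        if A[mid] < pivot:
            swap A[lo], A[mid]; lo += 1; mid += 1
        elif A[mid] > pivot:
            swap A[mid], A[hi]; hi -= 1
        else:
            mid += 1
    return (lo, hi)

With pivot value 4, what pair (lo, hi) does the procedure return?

lo=0 mid=0 hi=6
10>4: swap(0,6), hi=5 ⇒ [2,5,7,6,9,4,10]
2<4: swap(0,0), lo=1 mid=1 ⇒ [2,5,7,6,9,4,10]
5>4: swap(1,5), hi=4 ⇒ [2,4,7,6,9,5,10]
4=4: mid=2
7>4: swap(2,4), hi=3 ⇒ [2,4,9,6,7,5,10]
9>4: swap(2,3), hi=2 ⇒ [2,4,6,9,7,5,10]
6>4: swap(2,2), hi=1 ⇒ [2,4,6,9,7,5,10]
done. lo=1 hi=1; A=[2,4,6,9,7,5,10]

(1, 1)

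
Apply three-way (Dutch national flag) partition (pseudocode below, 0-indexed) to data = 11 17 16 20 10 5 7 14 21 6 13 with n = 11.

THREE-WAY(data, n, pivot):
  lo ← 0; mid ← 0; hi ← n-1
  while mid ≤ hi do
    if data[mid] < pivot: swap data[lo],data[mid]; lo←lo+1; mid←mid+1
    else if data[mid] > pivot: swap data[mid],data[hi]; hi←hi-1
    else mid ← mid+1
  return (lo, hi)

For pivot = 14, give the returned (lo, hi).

pivot = 14; lo=0, mid=0, hi=10
data[mid]=11<14: swap data[0],data[0]; lo=1,mid=1 → 11 17 16 20 10 5 7 14 21 6 13
data[mid]=17>14: swap data[1],data[10]; hi=9 → 11 13 16 20 10 5 7 14 21 6 17
data[mid]=13<14: swap data[1],data[1]; lo=2,mid=2 → 11 13 16 20 10 5 7 14 21 6 17
data[mid]=16>14: swap data[2],data[9]; hi=8 → 11 13 6 20 10 5 7 14 21 16 17
data[mid]=6<14: swap data[2],data[2]; lo=3,mid=3 → 11 13 6 20 10 5 7 14 21 16 17
data[mid]=20>14: swap data[3],data[8]; hi=7 → 11 13 6 21 10 5 7 14 20 16 17
data[mid]=21>14: swap data[3],data[7]; hi=6 → 11 13 6 14 10 5 7 21 20 16 17
data[mid]=14=14: mid=4
data[mid]=10<14: swap data[3],data[4]; lo=4,mid=5 → 11 13 6 10 14 5 7 21 20 16 17
data[mid]=5<14: swap data[4],data[5]; lo=5,mid=6 → 11 13 6 10 5 14 7 21 20 16 17
data[mid]=7<14: swap data[5],data[6]; lo=6,mid=7 → 11 13 6 10 5 7 14 21 20 16 17
end: lo=6, hi=6; data = 11 13 6 10 5 7 14 21 20 16 17

(6, 6)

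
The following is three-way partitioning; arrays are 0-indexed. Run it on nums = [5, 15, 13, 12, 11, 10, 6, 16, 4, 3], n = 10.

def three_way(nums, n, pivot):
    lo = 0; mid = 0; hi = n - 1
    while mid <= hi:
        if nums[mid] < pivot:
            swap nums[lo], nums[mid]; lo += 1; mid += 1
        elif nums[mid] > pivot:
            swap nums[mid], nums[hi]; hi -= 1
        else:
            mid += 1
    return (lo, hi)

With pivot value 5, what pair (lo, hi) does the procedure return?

pivot = 5; lo=0, mid=0, hi=9
nums[mid]=5=5: mid=1
nums[mid]=15>5: swap nums[1],nums[9]; hi=8 → [5, 3, 13, 12, 11, 10, 6, 16, 4, 15]
nums[mid]=3<5: swap nums[0],nums[1]; lo=1,mid=2 → [3, 5, 13, 12, 11, 10, 6, 16, 4, 15]
nums[mid]=13>5: swap nums[2],nums[8]; hi=7 → [3, 5, 4, 12, 11, 10, 6, 16, 13, 15]
nums[mid]=4<5: swap nums[1],nums[2]; lo=2,mid=3 → [3, 4, 5, 12, 11, 10, 6, 16, 13, 15]
nums[mid]=12>5: swap nums[3],nums[7]; hi=6 → [3, 4, 5, 16, 11, 10, 6, 12, 13, 15]
nums[mid]=16>5: swap nums[3],nums[6]; hi=5 → [3, 4, 5, 6, 11, 10, 16, 12, 13, 15]
nums[mid]=6>5: swap nums[3],nums[5]; hi=4 → [3, 4, 5, 10, 11, 6, 16, 12, 13, 15]
nums[mid]=10>5: swap nums[3],nums[4]; hi=3 → [3, 4, 5, 11, 10, 6, 16, 12, 13, 15]
nums[mid]=11>5: swap nums[3],nums[3]; hi=2 → [3, 4, 5, 11, 10, 6, 16, 12, 13, 15]
end: lo=2, hi=2; nums = [3, 4, 5, 11, 10, 6, 16, 12, 13, 15]

(2, 2)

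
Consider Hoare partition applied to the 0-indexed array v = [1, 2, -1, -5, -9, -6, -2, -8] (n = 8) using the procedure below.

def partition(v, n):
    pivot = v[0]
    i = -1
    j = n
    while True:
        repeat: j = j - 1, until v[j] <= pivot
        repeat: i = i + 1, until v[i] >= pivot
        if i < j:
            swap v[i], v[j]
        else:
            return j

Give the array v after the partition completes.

pivot = v[0] = 1; i = -1, j = 8
j→7 (v[7]=-8≤1), i→0 (v[0]=1≥1); i<j, swap → [-8, 2, -1, -5, -9, -6, -2, 1]
j→6 (v[6]=-2≤1), i→1 (v[1]=2≥1); i<j, swap → [-8, -2, -1, -5, -9, -6, 2, 1]
j→5, i→6; i≥j, return j=5. v = [-8, -2, -1, -5, -9, -6, 2, 1]

[-8, -2, -1, -5, -9, -6, 2, 1]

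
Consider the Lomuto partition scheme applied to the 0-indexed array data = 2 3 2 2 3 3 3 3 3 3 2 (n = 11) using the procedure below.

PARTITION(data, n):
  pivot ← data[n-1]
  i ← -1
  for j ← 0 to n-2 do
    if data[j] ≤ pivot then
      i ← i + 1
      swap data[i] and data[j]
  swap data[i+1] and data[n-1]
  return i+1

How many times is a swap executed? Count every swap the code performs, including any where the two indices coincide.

pivot=2, i=-1
j=0: 2≤2, i=0, swap(0,0) ⇒ 2 3 2 2 3 3 3 3 3 3 2
j=1: 3>2, skip
j=2: 2≤2, i=1, swap(1,2) ⇒ 2 2 3 2 3 3 3 3 3 3 2
j=3: 2≤2, i=2, swap(2,3) ⇒ 2 2 2 3 3 3 3 3 3 3 2
j=4: 3>2, skip
j=5: 3>2, skip
j=6: 3>2, skip
j=7: 3>2, skip
j=8: 3>2, skip
j=9: 3>2, skip
swap(3,10) ⇒ 2 2 2 2 3 3 3 3 3 3 3; return 3

4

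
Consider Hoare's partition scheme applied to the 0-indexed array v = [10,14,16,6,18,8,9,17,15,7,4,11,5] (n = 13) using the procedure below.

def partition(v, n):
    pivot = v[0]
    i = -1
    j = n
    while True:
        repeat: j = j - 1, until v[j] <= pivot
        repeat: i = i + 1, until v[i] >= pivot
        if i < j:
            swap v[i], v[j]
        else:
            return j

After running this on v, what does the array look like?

pivot=10
j stops at 12 (5), i stops at 0 (10); swap ⇒ [5,14,16,6,18,8,9,17,15,7,4,11,10]
j stops at 10 (4), i stops at 1 (14); swap ⇒ [5,4,16,6,18,8,9,17,15,7,14,11,10]
j stops at 9 (7), i stops at 2 (16); swap ⇒ [5,4,7,6,18,8,9,17,15,16,14,11,10]
j stops at 6 (9), i stops at 4 (18); swap ⇒ [5,4,7,6,9,8,18,17,15,16,14,11,10]
j stops at 5, i stops at 6; i≥j ⇒ return 5. v=[5,4,7,6,9,8,18,17,15,16,14,11,10]

[5,4,7,6,9,8,18,17,15,16,14,11,10]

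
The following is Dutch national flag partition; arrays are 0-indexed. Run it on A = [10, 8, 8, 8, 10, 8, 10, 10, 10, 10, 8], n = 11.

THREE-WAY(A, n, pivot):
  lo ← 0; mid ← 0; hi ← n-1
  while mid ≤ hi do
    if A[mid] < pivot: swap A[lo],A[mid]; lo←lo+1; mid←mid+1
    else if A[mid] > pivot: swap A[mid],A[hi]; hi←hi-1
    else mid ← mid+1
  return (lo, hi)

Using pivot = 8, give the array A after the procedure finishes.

[8, 8, 8, 8, 8, 10, 10, 10, 10, 10, 10]

pivot = 8; lo=0, mid=0, hi=10
A[mid]=10>8: swap A[0],A[10]; hi=9 → [8, 8, 8, 8, 10, 8, 10, 10, 10, 10, 10]
A[mid]=8=8: mid=1
A[mid]=8=8: mid=2
A[mid]=8=8: mid=3
A[mid]=8=8: mid=4
A[mid]=10>8: swap A[4],A[9]; hi=8 → [8, 8, 8, 8, 10, 8, 10, 10, 10, 10, 10]
A[mid]=10>8: swap A[4],A[8]; hi=7 → [8, 8, 8, 8, 10, 8, 10, 10, 10, 10, 10]
A[mid]=10>8: swap A[4],A[7]; hi=6 → [8, 8, 8, 8, 10, 8, 10, 10, 10, 10, 10]
A[mid]=10>8: swap A[4],A[6]; hi=5 → [8, 8, 8, 8, 10, 8, 10, 10, 10, 10, 10]
A[mid]=10>8: swap A[4],A[5]; hi=4 → [8, 8, 8, 8, 8, 10, 10, 10, 10, 10, 10]
A[mid]=8=8: mid=5
end: lo=0, hi=4; A = [8, 8, 8, 8, 8, 10, 10, 10, 10, 10, 10]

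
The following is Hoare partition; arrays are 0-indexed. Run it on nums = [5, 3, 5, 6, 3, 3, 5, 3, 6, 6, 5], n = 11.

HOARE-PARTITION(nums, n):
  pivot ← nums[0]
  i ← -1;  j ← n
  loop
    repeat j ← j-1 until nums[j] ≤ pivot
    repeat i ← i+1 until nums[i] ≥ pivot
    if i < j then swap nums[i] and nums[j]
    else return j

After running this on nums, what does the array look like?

[5, 3, 3, 5, 3, 3, 6, 5, 6, 6, 5]

pivot=5
j stops at 10 (5), i stops at 0 (5); swap ⇒ [5, 3, 5, 6, 3, 3, 5, 3, 6, 6, 5]
j stops at 7 (3), i stops at 2 (5); swap ⇒ [5, 3, 3, 6, 3, 3, 5, 5, 6, 6, 5]
j stops at 6 (5), i stops at 3 (6); swap ⇒ [5, 3, 3, 5, 3, 3, 6, 5, 6, 6, 5]
j stops at 5, i stops at 6; i≥j ⇒ return 5. nums=[5, 3, 3, 5, 3, 3, 6, 5, 6, 6, 5]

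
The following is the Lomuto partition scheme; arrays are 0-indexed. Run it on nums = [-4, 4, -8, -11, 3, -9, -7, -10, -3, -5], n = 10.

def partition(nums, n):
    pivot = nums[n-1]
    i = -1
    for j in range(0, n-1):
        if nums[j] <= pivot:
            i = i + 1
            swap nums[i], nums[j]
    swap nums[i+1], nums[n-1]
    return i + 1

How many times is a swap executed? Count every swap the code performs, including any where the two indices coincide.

pivot=-5, i=-1
j=0: -4>-5, skip
j=1: 4>-5, skip
j=2: -8≤-5, i=0, swap(0,2) ⇒ [-8, 4, -4, -11, 3, -9, -7, -10, -3, -5]
j=3: -11≤-5, i=1, swap(1,3) ⇒ [-8, -11, -4, 4, 3, -9, -7, -10, -3, -5]
j=4: 3>-5, skip
j=5: -9≤-5, i=2, swap(2,5) ⇒ [-8, -11, -9, 4, 3, -4, -7, -10, -3, -5]
j=6: -7≤-5, i=3, swap(3,6) ⇒ [-8, -11, -9, -7, 3, -4, 4, -10, -3, -5]
j=7: -10≤-5, i=4, swap(4,7) ⇒ [-8, -11, -9, -7, -10, -4, 4, 3, -3, -5]
j=8: -3>-5, skip
swap(5,9) ⇒ [-8, -11, -9, -7, -10, -5, 4, 3, -3, -4]; return 5

6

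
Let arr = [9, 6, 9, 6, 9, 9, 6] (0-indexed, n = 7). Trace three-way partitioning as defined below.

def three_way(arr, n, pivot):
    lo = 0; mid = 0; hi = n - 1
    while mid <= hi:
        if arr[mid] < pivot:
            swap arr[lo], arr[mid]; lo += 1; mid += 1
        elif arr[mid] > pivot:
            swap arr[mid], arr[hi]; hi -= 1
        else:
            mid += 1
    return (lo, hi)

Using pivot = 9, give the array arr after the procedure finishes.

lo=0 mid=0 hi=6
9=9: mid=1
6<9: swap(0,1), lo=1 mid=2 ⇒ [6, 9, 9, 6, 9, 9, 6]
9=9: mid=3
6<9: swap(1,3), lo=2 mid=4 ⇒ [6, 6, 9, 9, 9, 9, 6]
9=9: mid=5
9=9: mid=6
6<9: swap(2,6), lo=3 mid=7 ⇒ [6, 6, 6, 9, 9, 9, 9]
done. lo=3 hi=6; arr=[6, 6, 6, 9, 9, 9, 9]

[6, 6, 6, 9, 9, 9, 9]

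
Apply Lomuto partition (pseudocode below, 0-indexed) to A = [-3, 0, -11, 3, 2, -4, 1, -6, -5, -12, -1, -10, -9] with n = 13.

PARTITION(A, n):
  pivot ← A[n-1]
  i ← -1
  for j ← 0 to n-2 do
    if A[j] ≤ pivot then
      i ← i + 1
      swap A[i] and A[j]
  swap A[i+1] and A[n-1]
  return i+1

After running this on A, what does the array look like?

[-11, -12, -10, -9, 2, -4, 1, -6, -5, 0, -1, -3, 3]

pivot=-9, i=-1
j=0: -3>-9, skip
j=1: 0>-9, skip
j=2: -11≤-9, i=0, swap(0,2) ⇒ [-11, 0, -3, 3, 2, -4, 1, -6, -5, -12, -1, -10, -9]
j=3: 3>-9, skip
j=4: 2>-9, skip
j=5: -4>-9, skip
j=6: 1>-9, skip
j=7: -6>-9, skip
j=8: -5>-9, skip
j=9: -12≤-9, i=1, swap(1,9) ⇒ [-11, -12, -3, 3, 2, -4, 1, -6, -5, 0, -1, -10, -9]
j=10: -1>-9, skip
j=11: -10≤-9, i=2, swap(2,11) ⇒ [-11, -12, -10, 3, 2, -4, 1, -6, -5, 0, -1, -3, -9]
swap(3,12) ⇒ [-11, -12, -10, -9, 2, -4, 1, -6, -5, 0, -1, -3, 3]; return 3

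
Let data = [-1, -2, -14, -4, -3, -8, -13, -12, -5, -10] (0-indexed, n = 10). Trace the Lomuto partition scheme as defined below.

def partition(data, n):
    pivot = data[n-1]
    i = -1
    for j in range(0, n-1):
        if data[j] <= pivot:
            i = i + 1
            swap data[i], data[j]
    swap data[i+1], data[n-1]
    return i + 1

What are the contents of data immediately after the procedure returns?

[-14, -13, -12, -10, -3, -8, -2, -1, -5, -4]

pivot = data[9] = -10; i = -1
j=0: data[0]=-1 > -10 → no swap
j=1: data[1]=-2 > -10 → no swap
j=2: data[2]=-14 ≤ -10 → i=0, swap data[0],data[2] → [-14, -2, -1, -4, -3, -8, -13, -12, -5, -10]
j=3: data[3]=-4 > -10 → no swap
j=4: data[4]=-3 > -10 → no swap
j=5: data[5]=-8 > -10 → no swap
j=6: data[6]=-13 ≤ -10 → i=1, swap data[1],data[6] → [-14, -13, -1, -4, -3, -8, -2, -12, -5, -10]
j=7: data[7]=-12 ≤ -10 → i=2, swap data[2],data[7] → [-14, -13, -12, -4, -3, -8, -2, -1, -5, -10]
j=8: data[8]=-5 > -10 → no swap
final swap data[3],data[9] → [-14, -13, -12, -10, -3, -8, -2, -1, -5, -4]; return 3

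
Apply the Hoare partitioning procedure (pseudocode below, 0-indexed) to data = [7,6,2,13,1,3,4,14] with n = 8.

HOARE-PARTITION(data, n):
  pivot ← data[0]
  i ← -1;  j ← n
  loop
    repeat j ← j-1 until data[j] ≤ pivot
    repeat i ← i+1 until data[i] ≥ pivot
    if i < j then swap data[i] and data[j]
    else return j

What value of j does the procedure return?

4

pivot=7
j stops at 6 (4), i stops at 0 (7); swap ⇒ [4,6,2,13,1,3,7,14]
j stops at 5 (3), i stops at 3 (13); swap ⇒ [4,6,2,3,1,13,7,14]
j stops at 4, i stops at 5; i≥j ⇒ return 4. data=[4,6,2,3,1,13,7,14]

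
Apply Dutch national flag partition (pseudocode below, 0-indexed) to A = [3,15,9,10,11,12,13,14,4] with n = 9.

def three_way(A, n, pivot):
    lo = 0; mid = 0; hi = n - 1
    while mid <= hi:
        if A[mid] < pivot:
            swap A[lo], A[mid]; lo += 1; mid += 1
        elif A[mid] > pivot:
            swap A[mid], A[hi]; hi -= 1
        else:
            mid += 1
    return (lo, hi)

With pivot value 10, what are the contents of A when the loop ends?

pivot = 10; lo=0, mid=0, hi=8
A[mid]=3<10: swap A[0],A[0]; lo=1,mid=1 → [3,15,9,10,11,12,13,14,4]
A[mid]=15>10: swap A[1],A[8]; hi=7 → [3,4,9,10,11,12,13,14,15]
A[mid]=4<10: swap A[1],A[1]; lo=2,mid=2 → [3,4,9,10,11,12,13,14,15]
A[mid]=9<10: swap A[2],A[2]; lo=3,mid=3 → [3,4,9,10,11,12,13,14,15]
A[mid]=10=10: mid=4
A[mid]=11>10: swap A[4],A[7]; hi=6 → [3,4,9,10,14,12,13,11,15]
A[mid]=14>10: swap A[4],A[6]; hi=5 → [3,4,9,10,13,12,14,11,15]
A[mid]=13>10: swap A[4],A[5]; hi=4 → [3,4,9,10,12,13,14,11,15]
A[mid]=12>10: swap A[4],A[4]; hi=3 → [3,4,9,10,12,13,14,11,15]
end: lo=3, hi=3; A = [3,4,9,10,12,13,14,11,15]

[3,4,9,10,12,13,14,11,15]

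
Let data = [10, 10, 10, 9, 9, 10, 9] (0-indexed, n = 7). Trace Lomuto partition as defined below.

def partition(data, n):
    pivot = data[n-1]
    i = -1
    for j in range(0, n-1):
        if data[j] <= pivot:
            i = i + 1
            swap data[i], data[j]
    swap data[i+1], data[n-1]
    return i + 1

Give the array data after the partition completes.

[9, 9, 9, 10, 10, 10, 10]

pivot = data[6] = 9; i = -1
j=0: data[0]=10 > 9 → no swap
j=1: data[1]=10 > 9 → no swap
j=2: data[2]=10 > 9 → no swap
j=3: data[3]=9 ≤ 9 → i=0, swap data[0],data[3] → [9, 10, 10, 10, 9, 10, 9]
j=4: data[4]=9 ≤ 9 → i=1, swap data[1],data[4] → [9, 9, 10, 10, 10, 10, 9]
j=5: data[5]=10 > 9 → no swap
final swap data[2],data[6] → [9, 9, 9, 10, 10, 10, 10]; return 2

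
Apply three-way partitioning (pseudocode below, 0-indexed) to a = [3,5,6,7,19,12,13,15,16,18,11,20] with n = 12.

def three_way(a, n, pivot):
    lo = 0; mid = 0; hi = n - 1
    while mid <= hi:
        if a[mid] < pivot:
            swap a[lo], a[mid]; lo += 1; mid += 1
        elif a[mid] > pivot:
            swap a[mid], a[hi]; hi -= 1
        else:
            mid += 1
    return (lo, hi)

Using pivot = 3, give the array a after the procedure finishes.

pivot = 3; lo=0, mid=0, hi=11
a[mid]=3=3: mid=1
a[mid]=5>3: swap a[1],a[11]; hi=10 → [3,20,6,7,19,12,13,15,16,18,11,5]
a[mid]=20>3: swap a[1],a[10]; hi=9 → [3,11,6,7,19,12,13,15,16,18,20,5]
a[mid]=11>3: swap a[1],a[9]; hi=8 → [3,18,6,7,19,12,13,15,16,11,20,5]
a[mid]=18>3: swap a[1],a[8]; hi=7 → [3,16,6,7,19,12,13,15,18,11,20,5]
a[mid]=16>3: swap a[1],a[7]; hi=6 → [3,15,6,7,19,12,13,16,18,11,20,5]
a[mid]=15>3: swap a[1],a[6]; hi=5 → [3,13,6,7,19,12,15,16,18,11,20,5]
a[mid]=13>3: swap a[1],a[5]; hi=4 → [3,12,6,7,19,13,15,16,18,11,20,5]
a[mid]=12>3: swap a[1],a[4]; hi=3 → [3,19,6,7,12,13,15,16,18,11,20,5]
a[mid]=19>3: swap a[1],a[3]; hi=2 → [3,7,6,19,12,13,15,16,18,11,20,5]
a[mid]=7>3: swap a[1],a[2]; hi=1 → [3,6,7,19,12,13,15,16,18,11,20,5]
a[mid]=6>3: swap a[1],a[1]; hi=0 → [3,6,7,19,12,13,15,16,18,11,20,5]
end: lo=0, hi=0; a = [3,6,7,19,12,13,15,16,18,11,20,5]

[3,6,7,19,12,13,15,16,18,11,20,5]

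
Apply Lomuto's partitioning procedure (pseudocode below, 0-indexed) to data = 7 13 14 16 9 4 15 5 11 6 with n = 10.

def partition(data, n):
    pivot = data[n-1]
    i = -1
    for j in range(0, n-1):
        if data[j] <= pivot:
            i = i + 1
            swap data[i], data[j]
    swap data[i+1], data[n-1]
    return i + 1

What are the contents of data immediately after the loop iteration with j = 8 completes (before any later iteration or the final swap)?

pivot=6, i=-1
j=0: 7>6, skip
j=1: 13>6, skip
j=2: 14>6, skip
j=3: 16>6, skip
j=4: 9>6, skip
j=5: 4≤6, i=0, swap(0,5) ⇒ 4 13 14 16 9 7 15 5 11 6
j=6: 15>6, skip
j=7: 5≤6, i=1, swap(1,7) ⇒ 4 5 14 16 9 7 15 13 11 6
j=8: 11>6, skip
(after j=8) data = 4 5 14 16 9 7 15 13 11 6

4 5 14 16 9 7 15 13 11 6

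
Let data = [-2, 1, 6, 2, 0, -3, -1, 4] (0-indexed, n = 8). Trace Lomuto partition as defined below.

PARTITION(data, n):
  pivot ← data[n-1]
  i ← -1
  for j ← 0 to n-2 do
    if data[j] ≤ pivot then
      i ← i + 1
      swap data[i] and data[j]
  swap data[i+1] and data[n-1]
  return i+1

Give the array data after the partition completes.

[-2, 1, 2, 0, -3, -1, 4, 6]

pivot=4, i=-1
j=0: -2≤4, i=0, swap(0,0) ⇒ [-2, 1, 6, 2, 0, -3, -1, 4]
j=1: 1≤4, i=1, swap(1,1) ⇒ [-2, 1, 6, 2, 0, -3, -1, 4]
j=2: 6>4, skip
j=3: 2≤4, i=2, swap(2,3) ⇒ [-2, 1, 2, 6, 0, -3, -1, 4]
j=4: 0≤4, i=3, swap(3,4) ⇒ [-2, 1, 2, 0, 6, -3, -1, 4]
j=5: -3≤4, i=4, swap(4,5) ⇒ [-2, 1, 2, 0, -3, 6, -1, 4]
j=6: -1≤4, i=5, swap(5,6) ⇒ [-2, 1, 2, 0, -3, -1, 6, 4]
swap(6,7) ⇒ [-2, 1, 2, 0, -3, -1, 4, 6]; return 6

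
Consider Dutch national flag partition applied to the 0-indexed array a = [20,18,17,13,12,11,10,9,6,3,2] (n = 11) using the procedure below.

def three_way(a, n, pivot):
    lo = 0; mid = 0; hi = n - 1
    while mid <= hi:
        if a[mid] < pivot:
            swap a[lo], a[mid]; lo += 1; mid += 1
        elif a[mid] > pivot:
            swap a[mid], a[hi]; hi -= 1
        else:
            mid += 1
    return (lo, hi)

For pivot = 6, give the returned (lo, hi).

(2, 2)

pivot = 6; lo=0, mid=0, hi=10
a[mid]=20>6: swap a[0],a[10]; hi=9 → [2,18,17,13,12,11,10,9,6,3,20]
a[mid]=2<6: swap a[0],a[0]; lo=1,mid=1 → [2,18,17,13,12,11,10,9,6,3,20]
a[mid]=18>6: swap a[1],a[9]; hi=8 → [2,3,17,13,12,11,10,9,6,18,20]
a[mid]=3<6: swap a[1],a[1]; lo=2,mid=2 → [2,3,17,13,12,11,10,9,6,18,20]
a[mid]=17>6: swap a[2],a[8]; hi=7 → [2,3,6,13,12,11,10,9,17,18,20]
a[mid]=6=6: mid=3
a[mid]=13>6: swap a[3],a[7]; hi=6 → [2,3,6,9,12,11,10,13,17,18,20]
a[mid]=9>6: swap a[3],a[6]; hi=5 → [2,3,6,10,12,11,9,13,17,18,20]
a[mid]=10>6: swap a[3],a[5]; hi=4 → [2,3,6,11,12,10,9,13,17,18,20]
a[mid]=11>6: swap a[3],a[4]; hi=3 → [2,3,6,12,11,10,9,13,17,18,20]
a[mid]=12>6: swap a[3],a[3]; hi=2 → [2,3,6,12,11,10,9,13,17,18,20]
end: lo=2, hi=2; a = [2,3,6,12,11,10,9,13,17,18,20]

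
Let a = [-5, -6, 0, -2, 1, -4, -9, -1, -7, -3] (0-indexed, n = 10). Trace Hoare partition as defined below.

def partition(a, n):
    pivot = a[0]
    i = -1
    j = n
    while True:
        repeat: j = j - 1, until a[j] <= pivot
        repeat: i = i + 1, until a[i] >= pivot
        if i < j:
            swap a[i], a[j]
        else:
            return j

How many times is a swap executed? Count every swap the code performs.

pivot=-5
j stops at 8 (-7), i stops at 0 (-5); swap ⇒ [-7, -6, 0, -2, 1, -4, -9, -1, -5, -3]
j stops at 6 (-9), i stops at 2 (0); swap ⇒ [-7, -6, -9, -2, 1, -4, 0, -1, -5, -3]
j stops at 2, i stops at 3; i≥j ⇒ return 2. a=[-7, -6, -9, -2, 1, -4, 0, -1, -5, -3]

2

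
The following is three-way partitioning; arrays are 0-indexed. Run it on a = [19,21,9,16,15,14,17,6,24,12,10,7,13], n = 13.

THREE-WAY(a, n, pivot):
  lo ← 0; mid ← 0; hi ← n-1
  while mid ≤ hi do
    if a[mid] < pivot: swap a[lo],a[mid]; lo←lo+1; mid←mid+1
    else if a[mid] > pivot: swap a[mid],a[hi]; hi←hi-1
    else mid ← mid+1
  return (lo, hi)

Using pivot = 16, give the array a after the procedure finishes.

lo=0 mid=0 hi=12
19>16: swap(0,12), hi=11 ⇒ [13,21,9,16,15,14,17,6,24,12,10,7,19]
13<16: swap(0,0), lo=1 mid=1 ⇒ [13,21,9,16,15,14,17,6,24,12,10,7,19]
21>16: swap(1,11), hi=10 ⇒ [13,7,9,16,15,14,17,6,24,12,10,21,19]
7<16: swap(1,1), lo=2 mid=2 ⇒ [13,7,9,16,15,14,17,6,24,12,10,21,19]
9<16: swap(2,2), lo=3 mid=3 ⇒ [13,7,9,16,15,14,17,6,24,12,10,21,19]
16=16: mid=4
15<16: swap(3,4), lo=4 mid=5 ⇒ [13,7,9,15,16,14,17,6,24,12,10,21,19]
14<16: swap(4,5), lo=5 mid=6 ⇒ [13,7,9,15,14,16,17,6,24,12,10,21,19]
17>16: swap(6,10), hi=9 ⇒ [13,7,9,15,14,16,10,6,24,12,17,21,19]
10<16: swap(5,6), lo=6 mid=7 ⇒ [13,7,9,15,14,10,16,6,24,12,17,21,19]
6<16: swap(6,7), lo=7 mid=8 ⇒ [13,7,9,15,14,10,6,16,24,12,17,21,19]
24>16: swap(8,9), hi=8 ⇒ [13,7,9,15,14,10,6,16,12,24,17,21,19]
12<16: swap(7,8), lo=8 mid=9 ⇒ [13,7,9,15,14,10,6,12,16,24,17,21,19]
done. lo=8 hi=8; a=[13,7,9,15,14,10,6,12,16,24,17,21,19]

[13,7,9,15,14,10,6,12,16,24,17,21,19]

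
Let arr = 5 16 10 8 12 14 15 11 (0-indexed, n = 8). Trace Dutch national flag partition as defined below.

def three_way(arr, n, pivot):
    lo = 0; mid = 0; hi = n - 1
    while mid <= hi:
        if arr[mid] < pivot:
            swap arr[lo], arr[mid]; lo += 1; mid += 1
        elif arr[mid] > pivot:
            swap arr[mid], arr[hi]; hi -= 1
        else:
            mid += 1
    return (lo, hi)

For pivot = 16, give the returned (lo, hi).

lo=0 mid=0 hi=7
5<16: swap(0,0), lo=1 mid=1 ⇒ 5 16 10 8 12 14 15 11
16=16: mid=2
10<16: swap(1,2), lo=2 mid=3 ⇒ 5 10 16 8 12 14 15 11
8<16: swap(2,3), lo=3 mid=4 ⇒ 5 10 8 16 12 14 15 11
12<16: swap(3,4), lo=4 mid=5 ⇒ 5 10 8 12 16 14 15 11
14<16: swap(4,5), lo=5 mid=6 ⇒ 5 10 8 12 14 16 15 11
15<16: swap(5,6), lo=6 mid=7 ⇒ 5 10 8 12 14 15 16 11
11<16: swap(6,7), lo=7 mid=8 ⇒ 5 10 8 12 14 15 11 16
done. lo=7 hi=7; arr=5 10 8 12 14 15 11 16

(7, 7)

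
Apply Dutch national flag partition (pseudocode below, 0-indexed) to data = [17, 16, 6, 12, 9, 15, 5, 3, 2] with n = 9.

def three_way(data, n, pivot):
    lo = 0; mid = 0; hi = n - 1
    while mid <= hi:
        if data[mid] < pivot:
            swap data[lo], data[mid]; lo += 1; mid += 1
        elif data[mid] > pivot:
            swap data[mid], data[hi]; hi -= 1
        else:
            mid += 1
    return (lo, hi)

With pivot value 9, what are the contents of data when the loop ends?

[2, 3, 6, 5, 9, 15, 12, 16, 17]

pivot = 9; lo=0, mid=0, hi=8
data[mid]=17>9: swap data[0],data[8]; hi=7 → [2, 16, 6, 12, 9, 15, 5, 3, 17]
data[mid]=2<9: swap data[0],data[0]; lo=1,mid=1 → [2, 16, 6, 12, 9, 15, 5, 3, 17]
data[mid]=16>9: swap data[1],data[7]; hi=6 → [2, 3, 6, 12, 9, 15, 5, 16, 17]
data[mid]=3<9: swap data[1],data[1]; lo=2,mid=2 → [2, 3, 6, 12, 9, 15, 5, 16, 17]
data[mid]=6<9: swap data[2],data[2]; lo=3,mid=3 → [2, 3, 6, 12, 9, 15, 5, 16, 17]
data[mid]=12>9: swap data[3],data[6]; hi=5 → [2, 3, 6, 5, 9, 15, 12, 16, 17]
data[mid]=5<9: swap data[3],data[3]; lo=4,mid=4 → [2, 3, 6, 5, 9, 15, 12, 16, 17]
data[mid]=9=9: mid=5
data[mid]=15>9: swap data[5],data[5]; hi=4 → [2, 3, 6, 5, 9, 15, 12, 16, 17]
end: lo=4, hi=4; data = [2, 3, 6, 5, 9, 15, 12, 16, 17]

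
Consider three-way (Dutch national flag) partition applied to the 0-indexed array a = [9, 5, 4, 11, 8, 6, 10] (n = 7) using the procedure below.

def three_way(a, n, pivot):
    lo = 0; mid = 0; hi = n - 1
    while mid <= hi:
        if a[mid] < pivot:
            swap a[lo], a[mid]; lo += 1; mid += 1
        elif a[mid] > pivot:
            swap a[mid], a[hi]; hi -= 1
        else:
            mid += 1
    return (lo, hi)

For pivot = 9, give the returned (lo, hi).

pivot = 9; lo=0, mid=0, hi=6
a[mid]=9=9: mid=1
a[mid]=5<9: swap a[0],a[1]; lo=1,mid=2 → [5, 9, 4, 11, 8, 6, 10]
a[mid]=4<9: swap a[1],a[2]; lo=2,mid=3 → [5, 4, 9, 11, 8, 6, 10]
a[mid]=11>9: swap a[3],a[6]; hi=5 → [5, 4, 9, 10, 8, 6, 11]
a[mid]=10>9: swap a[3],a[5]; hi=4 → [5, 4, 9, 6, 8, 10, 11]
a[mid]=6<9: swap a[2],a[3]; lo=3,mid=4 → [5, 4, 6, 9, 8, 10, 11]
a[mid]=8<9: swap a[3],a[4]; lo=4,mid=5 → [5, 4, 6, 8, 9, 10, 11]
end: lo=4, hi=4; a = [5, 4, 6, 8, 9, 10, 11]

(4, 4)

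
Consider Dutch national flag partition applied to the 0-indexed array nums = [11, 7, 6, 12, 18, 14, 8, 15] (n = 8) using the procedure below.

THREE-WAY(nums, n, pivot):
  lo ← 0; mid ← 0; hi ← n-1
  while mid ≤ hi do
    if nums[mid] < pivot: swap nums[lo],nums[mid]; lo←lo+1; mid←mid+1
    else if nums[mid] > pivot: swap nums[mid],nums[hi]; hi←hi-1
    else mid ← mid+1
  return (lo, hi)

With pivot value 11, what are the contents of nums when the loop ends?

pivot = 11; lo=0, mid=0, hi=7
nums[mid]=11=11: mid=1
nums[mid]=7<11: swap nums[0],nums[1]; lo=1,mid=2 → [7, 11, 6, 12, 18, 14, 8, 15]
nums[mid]=6<11: swap nums[1],nums[2]; lo=2,mid=3 → [7, 6, 11, 12, 18, 14, 8, 15]
nums[mid]=12>11: swap nums[3],nums[7]; hi=6 → [7, 6, 11, 15, 18, 14, 8, 12]
nums[mid]=15>11: swap nums[3],nums[6]; hi=5 → [7, 6, 11, 8, 18, 14, 15, 12]
nums[mid]=8<11: swap nums[2],nums[3]; lo=3,mid=4 → [7, 6, 8, 11, 18, 14, 15, 12]
nums[mid]=18>11: swap nums[4],nums[5]; hi=4 → [7, 6, 8, 11, 14, 18, 15, 12]
nums[mid]=14>11: swap nums[4],nums[4]; hi=3 → [7, 6, 8, 11, 14, 18, 15, 12]
end: lo=3, hi=3; nums = [7, 6, 8, 11, 14, 18, 15, 12]

[7, 6, 8, 11, 14, 18, 15, 12]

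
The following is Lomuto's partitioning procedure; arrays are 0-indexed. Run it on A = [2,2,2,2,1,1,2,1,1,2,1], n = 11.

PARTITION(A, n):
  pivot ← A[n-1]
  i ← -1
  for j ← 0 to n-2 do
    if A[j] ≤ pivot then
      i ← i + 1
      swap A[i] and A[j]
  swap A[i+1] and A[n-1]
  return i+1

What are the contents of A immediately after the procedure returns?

[1,1,1,1,1,2,2,2,2,2,2]

pivot = A[10] = 1; i = -1
j=0: A[0]=2 > 1 → no swap
j=1: A[1]=2 > 1 → no swap
j=2: A[2]=2 > 1 → no swap
j=3: A[3]=2 > 1 → no swap
j=4: A[4]=1 ≤ 1 → i=0, swap A[0],A[4] → [1,2,2,2,2,1,2,1,1,2,1]
j=5: A[5]=1 ≤ 1 → i=1, swap A[1],A[5] → [1,1,2,2,2,2,2,1,1,2,1]
j=6: A[6]=2 > 1 → no swap
j=7: A[7]=1 ≤ 1 → i=2, swap A[2],A[7] → [1,1,1,2,2,2,2,2,1,2,1]
j=8: A[8]=1 ≤ 1 → i=3, swap A[3],A[8] → [1,1,1,1,2,2,2,2,2,2,1]
j=9: A[9]=2 > 1 → no swap
final swap A[4],A[10] → [1,1,1,1,1,2,2,2,2,2,2]; return 4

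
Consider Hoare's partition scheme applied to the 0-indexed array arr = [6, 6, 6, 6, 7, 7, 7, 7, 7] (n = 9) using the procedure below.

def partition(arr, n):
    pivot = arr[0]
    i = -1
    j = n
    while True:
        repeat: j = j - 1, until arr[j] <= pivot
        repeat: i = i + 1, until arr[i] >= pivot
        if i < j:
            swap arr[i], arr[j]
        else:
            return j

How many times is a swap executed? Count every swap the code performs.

2

pivot=6
j stops at 3 (6), i stops at 0 (6); swap ⇒ [6, 6, 6, 6, 7, 7, 7, 7, 7]
j stops at 2 (6), i stops at 1 (6); swap ⇒ [6, 6, 6, 6, 7, 7, 7, 7, 7]
j stops at 1, i stops at 2; i≥j ⇒ return 1. arr=[6, 6, 6, 6, 7, 7, 7, 7, 7]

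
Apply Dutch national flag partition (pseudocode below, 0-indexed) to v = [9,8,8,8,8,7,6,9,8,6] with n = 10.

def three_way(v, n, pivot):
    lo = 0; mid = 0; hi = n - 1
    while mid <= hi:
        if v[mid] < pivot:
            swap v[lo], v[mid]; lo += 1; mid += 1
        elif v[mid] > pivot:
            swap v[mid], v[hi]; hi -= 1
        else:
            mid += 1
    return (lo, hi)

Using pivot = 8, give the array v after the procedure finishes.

[6,7,6,8,8,8,8,8,9,9]

lo=0 mid=0 hi=9
9>8: swap(0,9), hi=8 ⇒ [6,8,8,8,8,7,6,9,8,9]
6<8: swap(0,0), lo=1 mid=1 ⇒ [6,8,8,8,8,7,6,9,8,9]
8=8: mid=2
8=8: mid=3
8=8: mid=4
8=8: mid=5
7<8: swap(1,5), lo=2 mid=6 ⇒ [6,7,8,8,8,8,6,9,8,9]
6<8: swap(2,6), lo=3 mid=7 ⇒ [6,7,6,8,8,8,8,9,8,9]
9>8: swap(7,8), hi=7 ⇒ [6,7,6,8,8,8,8,8,9,9]
8=8: mid=8
done. lo=3 hi=7; v=[6,7,6,8,8,8,8,8,9,9]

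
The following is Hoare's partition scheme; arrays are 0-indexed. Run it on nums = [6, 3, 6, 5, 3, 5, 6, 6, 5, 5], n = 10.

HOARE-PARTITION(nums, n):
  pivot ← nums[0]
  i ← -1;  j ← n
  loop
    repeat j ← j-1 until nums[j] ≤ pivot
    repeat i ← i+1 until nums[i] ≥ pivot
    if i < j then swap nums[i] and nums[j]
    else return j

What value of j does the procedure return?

pivot = nums[0] = 6; i = -1, j = 10
j→9 (nums[9]=5≤6), i→0 (nums[0]=6≥6); i<j, swap → [5, 3, 6, 5, 3, 5, 6, 6, 5, 6]
j→8 (nums[8]=5≤6), i→2 (nums[2]=6≥6); i<j, swap → [5, 3, 5, 5, 3, 5, 6, 6, 6, 6]
j→7 (nums[7]=6≤6), i→6 (nums[6]=6≥6); i<j, swap → [5, 3, 5, 5, 3, 5, 6, 6, 6, 6]
j→6, i→7; i≥j, return j=6. nums = [5, 3, 5, 5, 3, 5, 6, 6, 6, 6]

6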